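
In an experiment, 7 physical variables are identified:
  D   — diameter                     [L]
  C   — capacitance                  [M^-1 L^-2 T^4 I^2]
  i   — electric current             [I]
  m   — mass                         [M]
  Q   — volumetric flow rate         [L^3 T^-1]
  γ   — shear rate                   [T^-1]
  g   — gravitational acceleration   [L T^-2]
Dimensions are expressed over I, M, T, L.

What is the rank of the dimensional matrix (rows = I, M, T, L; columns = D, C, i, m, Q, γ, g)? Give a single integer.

Dimensional matrix (I×M×T×L by D×C×i×m×Q×γ×g):
  I: [ 0  2  1  0  0  0  0]
  M: [ 0 -1  0  1  0  0  0]
  T: [ 0  4  0  0 -1 -1 -2]
  L: [ 1 -2  0  0  3  0  1]
Echelon form has 4 nonzero rows (pivots: D,C,i,m)

4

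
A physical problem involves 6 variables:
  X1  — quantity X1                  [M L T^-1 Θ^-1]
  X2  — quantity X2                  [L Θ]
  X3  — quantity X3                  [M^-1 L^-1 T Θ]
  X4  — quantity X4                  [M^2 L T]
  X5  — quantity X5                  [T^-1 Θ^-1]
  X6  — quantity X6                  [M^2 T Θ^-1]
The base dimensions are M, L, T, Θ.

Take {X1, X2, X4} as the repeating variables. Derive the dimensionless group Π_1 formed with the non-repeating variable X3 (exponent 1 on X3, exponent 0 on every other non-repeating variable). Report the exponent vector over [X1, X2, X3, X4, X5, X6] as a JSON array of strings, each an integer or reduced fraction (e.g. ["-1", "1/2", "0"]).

Dimensional matrix (M×L×T×Θ by X1×X2×X3×X4×X5×X6):
  M: [ 1  0 -1  2  0  2]
  L: [ 1  1 -1  1  0  0]
  T: [-1  0  1  1 -1  1]
  Θ: [-1  1  1  0 -1 -1]
RREF → pivots at {X1,X2,X4} ⇒ r = 3
Repeat: X1,X2,X4; free: X3,X5,X6
RREF:
  r0: [   1    0   -1    0  2/3    0]
  r1: [   0    1    0    0 -1/3   -1]
  r2: [   0    0    0    1 -1/3    1]
  r3: [   0    0    0    0    0    0]
Fix exponent of X3 at 1, X5 at 0, X6 at 0; solve each RREF row for its pivot's exponent:
  r0: exp(X1) + (-1)·1 = 0 ⇒ exp(X1) = 1
  r1: exp(X2) + (0)·1 = 0 ⇒ exp(X2) = 0
  r2: exp(X4) + (0)·1 = 0 ⇒ exp(X4) = 0
Π_1 = X1 · X3

["1", "0", "1", "0", "0", "0"]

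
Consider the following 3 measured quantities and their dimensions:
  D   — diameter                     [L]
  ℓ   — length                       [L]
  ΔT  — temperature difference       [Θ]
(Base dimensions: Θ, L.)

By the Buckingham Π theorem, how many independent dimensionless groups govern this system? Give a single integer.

1

Dimensional matrix (Θ×L by D×ℓ×ΔT):
  Θ: [ 0  0  1]
  L: [ 1  1  0]
RREF → pivots at {D,ΔT} ⇒ r = 2
n=3, r=2 ⇒ 1 dimensionless group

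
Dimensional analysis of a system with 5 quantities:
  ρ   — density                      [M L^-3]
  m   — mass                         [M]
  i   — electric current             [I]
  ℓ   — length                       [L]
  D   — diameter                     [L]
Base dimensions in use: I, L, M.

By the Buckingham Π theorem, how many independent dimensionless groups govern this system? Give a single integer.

Dimensional matrix (I×L×M by ρ×m×i×ℓ×D):
  I: [ 0  0  1  0  0]
  L: [-3  0  0  1  1]
  M: [ 1  1  0  0  0]
Echelon form has 3 nonzero rows (pivots: ρ,m,i)
n=5, r=3 ⇒ 2 dimensionless groups

2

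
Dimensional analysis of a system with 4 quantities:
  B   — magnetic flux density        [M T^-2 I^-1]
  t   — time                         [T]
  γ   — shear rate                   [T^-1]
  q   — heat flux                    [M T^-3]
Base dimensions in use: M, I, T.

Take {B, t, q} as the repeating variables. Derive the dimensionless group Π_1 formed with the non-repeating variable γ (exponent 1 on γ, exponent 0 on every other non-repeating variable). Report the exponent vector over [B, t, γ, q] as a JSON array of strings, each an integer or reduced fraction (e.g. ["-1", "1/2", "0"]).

Exponent matrix [M,I,T] × [B,t,γ,q]:
  M: [ 1  0  0  1]
  I: [-1  0  0  0]
  T: [-2  1 -1 -3]
RREF → pivots at {B,t,q} ⇒ r = 3
Repeat: B,t,q; free: γ
RREF:
  r0: [   1    0    0    0]
  r1: [   0    1   -1    0]
  r2: [   0    0    0    1]
Fix exponent of γ at 1; solve each RREF row for its pivot's exponent:
  r0: exp(B) + (0)·1 = 0 ⇒ exp(B) = 0
  r1: exp(t) + (-1)·1 = 0 ⇒ exp(t) = 1
  r2: exp(q) + (0)·1 = 0 ⇒ exp(q) = 0
Π_1 = t · γ

["0", "1", "1", "0"]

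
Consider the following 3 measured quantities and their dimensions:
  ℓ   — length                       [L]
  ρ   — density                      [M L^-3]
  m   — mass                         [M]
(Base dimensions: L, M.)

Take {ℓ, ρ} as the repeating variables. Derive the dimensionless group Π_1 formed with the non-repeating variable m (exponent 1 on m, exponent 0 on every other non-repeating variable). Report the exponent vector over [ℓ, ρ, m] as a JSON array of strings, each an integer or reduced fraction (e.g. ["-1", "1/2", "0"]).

["-3", "-1", "1"]

Dimensional matrix (L×M by ℓ×ρ×m):
  L: [ 1 -3  0]
  M: [ 0  1  1]
Echelon form has 2 nonzero rows (pivots: ℓ,ρ)
Repeat: ℓ,ρ; free: m
RREF:
  r0: [   1    0    3]
  r1: [   0    1    1]
Fix exponent of m at 1; solve each RREF row for its pivot's exponent:
  r0: exp(ℓ) + (3)·1 = 0 ⇒ exp(ℓ) = -3
  r1: exp(ρ) + (1)·1 = 0 ⇒ exp(ρ) = -1
Π_1 = ℓ^-3 · ρ^-1 · m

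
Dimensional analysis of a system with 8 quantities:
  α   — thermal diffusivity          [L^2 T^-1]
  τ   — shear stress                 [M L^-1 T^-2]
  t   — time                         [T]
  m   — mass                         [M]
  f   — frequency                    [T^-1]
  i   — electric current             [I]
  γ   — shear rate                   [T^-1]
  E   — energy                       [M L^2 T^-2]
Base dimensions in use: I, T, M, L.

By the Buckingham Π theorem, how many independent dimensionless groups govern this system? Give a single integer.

4

Exponent matrix [I,T,M,L] × [α,τ,t,m,f,i,γ,E]:
  I: [ 0  0  0  0  0  1  0  0]
  T: [-1 -2  1  0 -1  0 -1 -2]
  M: [ 0  1  0  1  0  0  0  1]
  L: [ 2 -1  0  0  0  0  0  2]
Echelon form has 4 nonzero rows (pivots: α,τ,t,i)
8 vars − rank 4 = 4 Π groups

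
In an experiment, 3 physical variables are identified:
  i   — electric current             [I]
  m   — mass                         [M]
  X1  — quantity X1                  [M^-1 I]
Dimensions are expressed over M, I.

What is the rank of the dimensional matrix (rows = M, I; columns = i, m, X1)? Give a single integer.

Dimensional matrix (M×I by i×m×X1):
  M: [ 0  1 -1]
  I: [ 1  0  1]
Row reduction gives pivot columns i,m; rank = 2

2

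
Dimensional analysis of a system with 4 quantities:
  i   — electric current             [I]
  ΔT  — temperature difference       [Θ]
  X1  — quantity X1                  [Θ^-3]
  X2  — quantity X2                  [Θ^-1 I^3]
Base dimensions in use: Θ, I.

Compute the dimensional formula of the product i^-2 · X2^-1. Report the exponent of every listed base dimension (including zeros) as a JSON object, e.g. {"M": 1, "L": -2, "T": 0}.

{"Θ": 1, "I": -5}

Write exponents as rows Θ,I / cols i,ΔT,X1,X2:
  Θ: [ 0  1 -3 -1]
  I: [ 1  0  0  3]
  [Θ]: (-2)·0+(-1)·-1 = 1
  [I]: (-2)·1+(-1)·3 = -5
⇒ Θ I^-5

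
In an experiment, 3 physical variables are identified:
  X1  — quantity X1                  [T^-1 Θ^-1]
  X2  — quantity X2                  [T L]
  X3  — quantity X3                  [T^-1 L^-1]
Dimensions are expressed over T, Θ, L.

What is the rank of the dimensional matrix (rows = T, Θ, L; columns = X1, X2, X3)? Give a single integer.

2

Dimensional matrix (T×Θ×L by X1×X2×X3):
  T: [-1  1 -1]
  Θ: [-1  0  0]
  L: [ 0  1 -1]
RREF → pivots at {X1,X2} ⇒ r = 2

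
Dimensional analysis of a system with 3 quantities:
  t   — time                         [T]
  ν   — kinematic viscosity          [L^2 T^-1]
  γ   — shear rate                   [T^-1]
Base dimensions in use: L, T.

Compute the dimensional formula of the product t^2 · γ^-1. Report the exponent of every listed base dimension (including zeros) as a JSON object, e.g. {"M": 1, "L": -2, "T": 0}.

{"L": 0, "T": 3}

Exponent matrix [L,T] × [t,ν,γ]:
  L: [ 0  2  0]
  T: [ 1 -1 -1]
  [L]: (2)·0+(-1)·0 = 0
  [T]: (2)·1+(-1)·-1 = 3
⇒ T^3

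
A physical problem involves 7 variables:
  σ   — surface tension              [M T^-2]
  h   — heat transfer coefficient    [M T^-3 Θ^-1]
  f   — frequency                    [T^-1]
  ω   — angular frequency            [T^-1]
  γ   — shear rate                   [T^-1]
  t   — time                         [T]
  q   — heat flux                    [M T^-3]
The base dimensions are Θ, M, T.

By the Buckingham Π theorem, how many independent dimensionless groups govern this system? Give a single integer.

4

Exponent matrix [Θ,M,T] × [σ,h,f,ω,γ,t,q]:
  Θ: [ 0 -1  0  0  0  0  0]
  M: [ 1  1  0  0  0  0  1]
  T: [-2 -3 -1 -1 -1  1 -3]
RREF → pivots at {σ,h,f} ⇒ r = 3
n=7, r=3 ⇒ 4 dimensionless groups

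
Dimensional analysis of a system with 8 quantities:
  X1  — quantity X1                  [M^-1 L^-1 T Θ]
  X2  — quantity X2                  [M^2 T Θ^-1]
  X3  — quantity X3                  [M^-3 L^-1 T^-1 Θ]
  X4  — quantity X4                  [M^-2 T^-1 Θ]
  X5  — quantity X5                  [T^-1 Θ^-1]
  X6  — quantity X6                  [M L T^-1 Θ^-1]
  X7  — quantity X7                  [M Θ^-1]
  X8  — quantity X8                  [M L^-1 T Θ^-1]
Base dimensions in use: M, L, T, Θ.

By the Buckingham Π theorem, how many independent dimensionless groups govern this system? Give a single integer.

5

Exponent matrix [M,L,T,Θ] × [X1,X2,X3,X4,X5,X6,X7,X8]:
  M: [-1  2 -3 -2  0  1  1  1]
  L: [-1  0 -1  0  0  1  0 -1]
  T: [ 1  1 -1 -1 -1 -1  0  1]
  Θ: [ 1 -1  1  1 -1 -1 -1 -1]
RREF → pivots at {X1,X2,X3} ⇒ r = 3
Π count = n − r = 8 − 3 = 5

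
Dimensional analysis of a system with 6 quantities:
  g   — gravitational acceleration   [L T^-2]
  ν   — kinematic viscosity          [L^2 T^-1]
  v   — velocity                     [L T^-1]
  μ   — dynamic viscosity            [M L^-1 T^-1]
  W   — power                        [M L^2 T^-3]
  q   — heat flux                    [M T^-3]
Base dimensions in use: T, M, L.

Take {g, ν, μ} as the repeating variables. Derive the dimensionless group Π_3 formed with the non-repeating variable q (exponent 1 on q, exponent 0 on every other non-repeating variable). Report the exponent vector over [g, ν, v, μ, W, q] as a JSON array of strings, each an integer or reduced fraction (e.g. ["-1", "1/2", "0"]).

Dimensional matrix (T×M×L by g×ν×v×μ×W×q):
  T: [-2 -1 -1 -1 -3 -3]
  M: [ 0  0  0  1  1  1]
  L: [ 1  2  1 -1  2  0]
RREF → pivots at {g,ν,μ} ⇒ r = 3
Repeat: g,ν,μ; free: v,W,q
RREF:
  r0: [   1    0  1/3    0  1/3    1]
  r1: [   0    1  1/3    0  4/3    0]
  r2: [   0    0    0    1    1    1]
Fix exponent of q at 1, v at 0, W at 0; solve each RREF row for its pivot's exponent:
  r0: exp(g) + (1)·1 = 0 ⇒ exp(g) = -1
  r1: exp(ν) + (0)·1 = 0 ⇒ exp(ν) = 0
  r2: exp(μ) + (1)·1 = 0 ⇒ exp(μ) = -1
Π_3 = g^-1 · μ^-1 · q

["-1", "0", "0", "-1", "0", "1"]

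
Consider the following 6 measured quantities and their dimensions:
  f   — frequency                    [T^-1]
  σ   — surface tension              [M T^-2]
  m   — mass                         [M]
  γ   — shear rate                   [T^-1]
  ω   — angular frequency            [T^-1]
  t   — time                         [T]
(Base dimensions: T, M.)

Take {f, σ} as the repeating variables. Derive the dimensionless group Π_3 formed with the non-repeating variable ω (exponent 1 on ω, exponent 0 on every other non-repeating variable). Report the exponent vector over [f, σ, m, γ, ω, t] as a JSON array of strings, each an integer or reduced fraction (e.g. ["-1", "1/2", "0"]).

Dimensional matrix (T×M by f×σ×m×γ×ω×t):
  T: [-1 -2  0 -1 -1  1]
  M: [ 0  1  1  0  0  0]
Echelon form has 2 nonzero rows (pivots: f,σ)
Pivot set = {f,σ}, free = {m,γ,ω,t}
RREF:
  r0: [   1    0   -2    1    1   -1]
  r1: [   0    1    1    0    0    0]
Fix exponent of ω at 1, m at 0, γ at 0, t at 0; solve each RREF row for its pivot's exponent:
  r0: exp(f) + (1)·1 = 0 ⇒ exp(f) = -1
  r1: exp(σ) + (0)·1 = 0 ⇒ exp(σ) = 0
Π_3 = f^-1 · ω

["-1", "0", "0", "0", "1", "0"]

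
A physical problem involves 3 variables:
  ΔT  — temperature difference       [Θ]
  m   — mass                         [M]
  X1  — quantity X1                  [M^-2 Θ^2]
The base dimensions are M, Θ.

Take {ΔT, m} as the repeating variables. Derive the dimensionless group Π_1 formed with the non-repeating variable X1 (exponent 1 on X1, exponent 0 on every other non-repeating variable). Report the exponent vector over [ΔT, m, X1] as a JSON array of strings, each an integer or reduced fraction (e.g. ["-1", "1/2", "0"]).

["-2", "2", "1"]

Exponent matrix [M,Θ] × [ΔT,m,X1]:
  M: [ 0  1 -2]
  Θ: [ 1  0  2]
Row reduction gives pivot columns ΔT,m; rank = 2
Pivot set = {ΔT,m}, free = {X1}
RREF:
  r0: [   1    0    2]
  r1: [   0    1   -2]
Fix exponent of X1 at 1; solve each RREF row for its pivot's exponent:
  r0: exp(ΔT) + (2)·1 = 0 ⇒ exp(ΔT) = -2
  r1: exp(m) + (-2)·1 = 0 ⇒ exp(m) = 2
Π_1 = ΔT^-2 · m^2 · X1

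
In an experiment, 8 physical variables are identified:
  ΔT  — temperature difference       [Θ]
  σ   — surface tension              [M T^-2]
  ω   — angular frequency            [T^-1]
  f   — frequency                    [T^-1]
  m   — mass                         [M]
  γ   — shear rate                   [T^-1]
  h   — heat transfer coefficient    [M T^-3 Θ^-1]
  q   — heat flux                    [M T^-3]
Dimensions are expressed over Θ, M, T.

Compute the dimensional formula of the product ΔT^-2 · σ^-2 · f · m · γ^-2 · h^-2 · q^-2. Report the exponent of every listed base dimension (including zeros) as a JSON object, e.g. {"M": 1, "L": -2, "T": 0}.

Write exponents as rows Θ,M,T / cols ΔT,σ,ω,f,m,γ,h,q:
  Θ: [ 1  0  0  0  0  0 -1  0]
  M: [ 0  1  0  0  1  0  1  1]
  T: [ 0 -2 -1 -1  0 -1 -3 -3]
  [Θ]: (-2)·1+(-2)·0+(1)·0+(1)·0+(-2)·0+(-2)·-1+(-2)·0 = 0
  [M]: (-2)·0+(-2)·1+(1)·0+(1)·1+(-2)·0+(-2)·1+(-2)·1 = -5
  [T]: (-2)·0+(-2)·-2+(1)·-1+(1)·0+(-2)·-1+(-2)·-3+(-2)·-3 = 17
⇒ M^-5 T^17

{"Θ": 0, "M": -5, "T": 17}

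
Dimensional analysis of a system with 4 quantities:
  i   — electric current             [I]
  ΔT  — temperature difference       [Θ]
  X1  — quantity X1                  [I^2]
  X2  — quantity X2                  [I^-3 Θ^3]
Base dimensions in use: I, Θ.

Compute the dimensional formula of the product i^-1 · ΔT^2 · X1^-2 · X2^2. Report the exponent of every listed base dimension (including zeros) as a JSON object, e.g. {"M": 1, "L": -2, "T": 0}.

{"I": -11, "Θ": 8}

Write exponents as rows I,Θ / cols i,ΔT,X1,X2:
  I: [ 1  0  2 -3]
  Θ: [ 0  1  0  3]
  [I]: (-1)·1+(2)·0+(-2)·2+(2)·-3 = -11
  [Θ]: (-1)·0+(2)·1+(-2)·0+(2)·3 = 8
⇒ I^-11 Θ^8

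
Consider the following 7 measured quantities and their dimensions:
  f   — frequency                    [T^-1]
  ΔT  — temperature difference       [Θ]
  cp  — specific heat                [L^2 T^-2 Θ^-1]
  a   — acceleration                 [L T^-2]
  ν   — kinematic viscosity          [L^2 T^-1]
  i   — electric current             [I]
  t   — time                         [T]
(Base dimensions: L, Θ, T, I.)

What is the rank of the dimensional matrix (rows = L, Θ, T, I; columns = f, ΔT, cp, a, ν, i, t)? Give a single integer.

Exponent matrix [L,Θ,T,I] × [f,ΔT,cp,a,ν,i,t]:
  L: [ 0  0  2  1  2  0  0]
  Θ: [ 0  1 -1  0  0  0  0]
  T: [-1  0 -2 -2 -1  0  1]
  I: [ 0  0  0  0  0  1  0]
Echelon form has 4 nonzero rows (pivots: f,ΔT,cp,i)

4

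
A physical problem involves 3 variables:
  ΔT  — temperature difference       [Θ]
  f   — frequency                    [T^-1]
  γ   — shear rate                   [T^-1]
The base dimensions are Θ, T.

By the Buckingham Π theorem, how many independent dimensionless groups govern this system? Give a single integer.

Write exponents as rows Θ,T / cols ΔT,f,γ:
  Θ: [ 1  0  0]
  T: [ 0 -1 -1]
RREF → pivots at {ΔT,f} ⇒ r = 2
Π count = n − r = 3 − 2 = 1

1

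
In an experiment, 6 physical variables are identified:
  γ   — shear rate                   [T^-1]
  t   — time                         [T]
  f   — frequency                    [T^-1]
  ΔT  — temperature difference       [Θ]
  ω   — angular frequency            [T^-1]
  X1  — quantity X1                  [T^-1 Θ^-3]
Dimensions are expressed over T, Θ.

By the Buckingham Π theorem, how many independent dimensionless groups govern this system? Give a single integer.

Write exponents as rows T,Θ / cols γ,t,f,ΔT,ω,X1:
  T: [-1  1 -1  0 -1 -1]
  Θ: [ 0  0  0  1  0 -3]
Echelon form has 2 nonzero rows (pivots: γ,ΔT)
6 vars − rank 2 = 4 Π groups

4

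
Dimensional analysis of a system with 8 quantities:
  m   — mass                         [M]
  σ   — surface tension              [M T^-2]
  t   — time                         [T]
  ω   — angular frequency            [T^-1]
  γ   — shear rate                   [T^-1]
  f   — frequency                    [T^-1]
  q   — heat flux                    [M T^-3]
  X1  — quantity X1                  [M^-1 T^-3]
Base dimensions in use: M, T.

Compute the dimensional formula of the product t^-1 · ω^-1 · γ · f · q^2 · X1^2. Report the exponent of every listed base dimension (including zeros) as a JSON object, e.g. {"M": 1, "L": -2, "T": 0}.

{"M": 0, "T": -14}

Dimensional matrix (M×T by m×σ×t×ω×γ×f×q×X1):
  M: [ 1  1  0  0  0  0  1 -1]
  T: [ 0 -2  1 -1 -1 -1 -3 -3]
  [M]: (-1)·0+(-1)·0+(1)·0+(1)·0+(2)·1+(2)·-1 = 0
  [T]: (-1)·1+(-1)·-1+(1)·-1+(1)·-1+(2)·-3+(2)·-3 = -14
⇒ T^-14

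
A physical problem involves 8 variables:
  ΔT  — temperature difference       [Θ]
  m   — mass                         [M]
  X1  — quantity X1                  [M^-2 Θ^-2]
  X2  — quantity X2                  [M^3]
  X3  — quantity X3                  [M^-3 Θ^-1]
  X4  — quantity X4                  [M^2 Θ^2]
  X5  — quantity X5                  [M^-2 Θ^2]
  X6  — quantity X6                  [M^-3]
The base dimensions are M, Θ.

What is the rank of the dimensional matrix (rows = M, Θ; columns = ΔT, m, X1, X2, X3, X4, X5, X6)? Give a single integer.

Dimensional matrix (M×Θ by ΔT×m×X1×X2×X3×X4×X5×X6):
  M: [ 0  1 -2  3 -3  2 -2 -3]
  Θ: [ 1  0 -2  0 -1  2  2  0]
Echelon form has 2 nonzero rows (pivots: ΔT,m)

2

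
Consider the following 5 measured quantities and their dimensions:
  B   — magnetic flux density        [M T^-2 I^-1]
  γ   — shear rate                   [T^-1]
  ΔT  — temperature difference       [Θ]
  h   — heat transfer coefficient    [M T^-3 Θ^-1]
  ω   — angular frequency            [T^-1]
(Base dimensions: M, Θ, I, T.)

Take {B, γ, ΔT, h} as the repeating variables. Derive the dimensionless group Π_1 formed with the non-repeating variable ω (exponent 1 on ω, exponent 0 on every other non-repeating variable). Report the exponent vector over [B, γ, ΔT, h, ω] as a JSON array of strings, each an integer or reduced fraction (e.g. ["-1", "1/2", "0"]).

["0", "-1", "0", "0", "1"]

Exponent matrix [M,Θ,I,T] × [B,γ,ΔT,h,ω]:
  M: [ 1  0  0  1  0]
  Θ: [ 0  0  1 -1  0]
  I: [-1  0  0  0  0]
  T: [-2 -1  0 -3 -1]
RREF → pivots at {B,γ,ΔT,h} ⇒ r = 4
Pivot set = {B,γ,ΔT,h}, free = {ω}
RREF:
  r0: [   1    0    0    0    0]
  r1: [   0    1    0    0    1]
  r2: [   0    0    1    0    0]
  r3: [   0    0    0    1    0]
Fix exponent of ω at 1; solve each RREF row for its pivot's exponent:
  r0: exp(B) + (0)·1 = 0 ⇒ exp(B) = 0
  r1: exp(γ) + (1)·1 = 0 ⇒ exp(γ) = -1
  r2: exp(ΔT) + (0)·1 = 0 ⇒ exp(ΔT) = 0
  r3: exp(h) + (0)·1 = 0 ⇒ exp(h) = 0
Π_1 = γ^-1 · ω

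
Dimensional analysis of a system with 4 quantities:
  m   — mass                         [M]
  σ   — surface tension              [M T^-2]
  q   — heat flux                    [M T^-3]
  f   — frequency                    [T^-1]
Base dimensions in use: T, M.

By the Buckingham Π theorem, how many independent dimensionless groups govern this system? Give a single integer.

2

Dimensional matrix (T×M by m×σ×q×f):
  T: [ 0 -2 -3 -1]
  M: [ 1  1  1  0]
RREF → pivots at {m,σ} ⇒ r = 2
n=4, r=2 ⇒ 2 dimensionless groups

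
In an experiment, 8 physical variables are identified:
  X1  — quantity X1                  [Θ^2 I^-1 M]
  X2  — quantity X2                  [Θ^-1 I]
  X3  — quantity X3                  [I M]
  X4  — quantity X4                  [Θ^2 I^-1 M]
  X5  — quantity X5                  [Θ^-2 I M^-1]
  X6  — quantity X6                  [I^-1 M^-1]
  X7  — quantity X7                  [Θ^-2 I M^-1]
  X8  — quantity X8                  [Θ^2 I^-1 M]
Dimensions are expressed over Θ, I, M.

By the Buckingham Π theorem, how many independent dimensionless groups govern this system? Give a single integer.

6

Exponent matrix [Θ,I,M] × [X1,X2,X3,X4,X5,X6,X7,X8]:
  Θ: [ 2 -1  0  2 -2  0 -2  2]
  I: [-1  1  1 -1  1 -1  1 -1]
  M: [ 1  0  1  1 -1 -1 -1  1]
RREF → pivots at {X1,X2} ⇒ r = 2
Π count = n − r = 8 − 2 = 6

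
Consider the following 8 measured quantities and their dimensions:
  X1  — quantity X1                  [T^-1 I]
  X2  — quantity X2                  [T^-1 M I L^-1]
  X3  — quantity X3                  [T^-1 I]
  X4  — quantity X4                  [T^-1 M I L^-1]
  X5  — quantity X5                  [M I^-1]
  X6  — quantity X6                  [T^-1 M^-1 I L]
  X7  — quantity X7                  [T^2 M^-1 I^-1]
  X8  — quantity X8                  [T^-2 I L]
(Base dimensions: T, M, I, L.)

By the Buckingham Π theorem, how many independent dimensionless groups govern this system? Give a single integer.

Exponent matrix [T,M,I,L] × [X1,X2,X3,X4,X5,X6,X7,X8]:
  T: [-1 -1 -1 -1  0 -1  2 -2]
  M: [ 0  1  0  1  1 -1 -1  0]
  I: [ 1  1  1  1 -1  1 -1  1]
  L: [ 0 -1  0 -1  0  1  0  1]
Echelon form has 3 nonzero rows (pivots: X1,X2,X5)
Π count = n − r = 8 − 3 = 5

5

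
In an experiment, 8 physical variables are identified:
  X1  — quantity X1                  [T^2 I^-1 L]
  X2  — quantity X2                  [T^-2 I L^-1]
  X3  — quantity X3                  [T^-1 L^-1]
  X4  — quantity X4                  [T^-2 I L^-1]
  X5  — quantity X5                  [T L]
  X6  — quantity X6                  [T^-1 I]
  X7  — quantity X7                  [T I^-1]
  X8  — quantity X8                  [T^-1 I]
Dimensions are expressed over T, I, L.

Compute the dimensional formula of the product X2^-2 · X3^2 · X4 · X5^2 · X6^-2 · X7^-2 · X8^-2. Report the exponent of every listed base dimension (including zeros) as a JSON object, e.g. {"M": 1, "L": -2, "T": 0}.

Exponent matrix [T,I,L] × [X1,X2,X3,X4,X5,X6,X7,X8]:
  T: [ 2 -2 -1 -2  1 -1  1 -1]
  I: [-1  1  0  1  0  1 -1  1]
  L: [ 1 -1 -1 -1  1  0  0  0]
  [T]: (-2)·-2+(2)·-1+(1)·-2+(2)·1+(-2)·-1+(-2)·1+(-2)·-1 = 4
  [I]: (-2)·1+(2)·0+(1)·1+(2)·0+(-2)·1+(-2)·-1+(-2)·1 = -3
  [L]: (-2)·-1+(2)·-1+(1)·-1+(2)·1+(-2)·0+(-2)·0+(-2)·0 = 1
⇒ T^4 I^-3 L

{"T": 4, "I": -3, "L": 1}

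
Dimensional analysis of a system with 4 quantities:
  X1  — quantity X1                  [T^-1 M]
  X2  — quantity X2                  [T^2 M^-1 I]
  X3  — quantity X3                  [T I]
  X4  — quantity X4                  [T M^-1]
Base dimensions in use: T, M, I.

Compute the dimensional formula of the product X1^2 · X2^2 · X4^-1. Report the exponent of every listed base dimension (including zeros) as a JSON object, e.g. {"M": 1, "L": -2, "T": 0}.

Dimensional matrix (T×M×I by X1×X2×X3×X4):
  T: [-1  2  1  1]
  M: [ 1 -1  0 -1]
  I: [ 0  1  1  0]
  [T]: (2)·-1+(2)·2+(-1)·1 = 1
  [M]: (2)·1+(2)·-1+(-1)·-1 = 1
  [I]: (2)·0+(2)·1+(-1)·0 = 2
⇒ T M I^2

{"T": 1, "M": 1, "I": 2}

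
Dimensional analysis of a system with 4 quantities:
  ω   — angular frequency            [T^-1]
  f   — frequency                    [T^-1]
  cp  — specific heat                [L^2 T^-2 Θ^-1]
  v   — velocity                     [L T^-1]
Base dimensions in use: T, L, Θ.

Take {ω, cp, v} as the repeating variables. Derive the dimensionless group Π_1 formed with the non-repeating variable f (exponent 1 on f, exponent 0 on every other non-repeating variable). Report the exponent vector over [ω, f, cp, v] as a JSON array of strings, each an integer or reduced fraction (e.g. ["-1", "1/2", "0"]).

["-1", "1", "0", "0"]

Write exponents as rows T,L,Θ / cols ω,f,cp,v:
  T: [-1 -1 -2 -1]
  L: [ 0  0  2  1]
  Θ: [ 0  0 -1  0]
Echelon form has 3 nonzero rows (pivots: ω,cp,v)
Repeat: ω,cp,v; free: f
RREF:
  r0: [   1    1    0    0]
  r1: [   0    0    1    0]
  r2: [   0    0    0    1]
Fix exponent of f at 1; solve each RREF row for its pivot's exponent:
  r0: exp(ω) + (1)·1 = 0 ⇒ exp(ω) = -1
  r1: exp(cp) + (0)·1 = 0 ⇒ exp(cp) = 0
  r2: exp(v) + (0)·1 = 0 ⇒ exp(v) = 0
Π_1 = ω^-1 · f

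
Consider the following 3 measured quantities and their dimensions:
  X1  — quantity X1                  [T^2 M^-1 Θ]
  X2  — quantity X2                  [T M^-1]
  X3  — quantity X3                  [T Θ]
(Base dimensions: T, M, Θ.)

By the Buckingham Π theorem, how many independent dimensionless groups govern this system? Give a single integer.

1

Write exponents as rows T,M,Θ / cols X1,X2,X3:
  T: [ 2  1  1]
  M: [-1 -1  0]
  Θ: [ 1  0  1]
Row reduction gives pivot columns X1,X2; rank = 2
3 vars − rank 2 = 1 Π group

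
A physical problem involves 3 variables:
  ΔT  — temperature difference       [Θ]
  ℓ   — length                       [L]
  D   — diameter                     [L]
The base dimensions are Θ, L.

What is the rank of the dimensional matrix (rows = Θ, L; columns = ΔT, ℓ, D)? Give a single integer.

Exponent matrix [Θ,L] × [ΔT,ℓ,D]:
  Θ: [ 1  0  0]
  L: [ 0  1  1]
Echelon form has 2 nonzero rows (pivots: ΔT,ℓ)

2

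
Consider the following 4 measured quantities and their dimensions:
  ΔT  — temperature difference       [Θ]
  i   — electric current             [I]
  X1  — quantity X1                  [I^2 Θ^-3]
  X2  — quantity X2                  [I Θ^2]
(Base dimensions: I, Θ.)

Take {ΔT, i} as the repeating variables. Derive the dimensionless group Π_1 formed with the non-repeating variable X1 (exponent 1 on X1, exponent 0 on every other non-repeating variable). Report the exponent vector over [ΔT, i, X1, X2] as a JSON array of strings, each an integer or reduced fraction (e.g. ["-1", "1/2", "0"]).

Write exponents as rows I,Θ / cols ΔT,i,X1,X2:
  I: [ 0  1  2  1]
  Θ: [ 1  0 -3  2]
Row reduction gives pivot columns ΔT,i; rank = 2
Repeat: ΔT,i; free: X1,X2
RREF:
  r0: [   1    0   -3    2]
  r1: [   0    1    2    1]
Fix exponent of X1 at 1, X2 at 0; solve each RREF row for its pivot's exponent:
  r0: exp(ΔT) + (-3)·1 = 0 ⇒ exp(ΔT) = 3
  r1: exp(i) + (2)·1 = 0 ⇒ exp(i) = -2
Π_1 = ΔT^3 · i^-2 · X1

["3", "-2", "1", "0"]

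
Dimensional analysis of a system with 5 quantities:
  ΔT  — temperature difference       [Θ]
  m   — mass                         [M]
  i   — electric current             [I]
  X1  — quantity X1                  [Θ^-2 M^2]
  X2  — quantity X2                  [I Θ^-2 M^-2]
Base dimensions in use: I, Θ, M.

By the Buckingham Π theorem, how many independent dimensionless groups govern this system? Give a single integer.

Exponent matrix [I,Θ,M] × [ΔT,m,i,X1,X2]:
  I: [ 0  0  1  0  1]
  Θ: [ 1  0  0 -2 -2]
  M: [ 0  1  0  2 -2]
Echelon form has 3 nonzero rows (pivots: ΔT,m,i)
5 vars − rank 3 = 2 Π groups

2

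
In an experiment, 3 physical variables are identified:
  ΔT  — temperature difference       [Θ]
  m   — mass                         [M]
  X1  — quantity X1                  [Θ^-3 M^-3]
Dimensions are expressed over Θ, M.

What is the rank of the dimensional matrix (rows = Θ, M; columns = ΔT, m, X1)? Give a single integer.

Exponent matrix [Θ,M] × [ΔT,m,X1]:
  Θ: [ 1  0 -3]
  M: [ 0  1 -3]
Echelon form has 2 nonzero rows (pivots: ΔT,m)

2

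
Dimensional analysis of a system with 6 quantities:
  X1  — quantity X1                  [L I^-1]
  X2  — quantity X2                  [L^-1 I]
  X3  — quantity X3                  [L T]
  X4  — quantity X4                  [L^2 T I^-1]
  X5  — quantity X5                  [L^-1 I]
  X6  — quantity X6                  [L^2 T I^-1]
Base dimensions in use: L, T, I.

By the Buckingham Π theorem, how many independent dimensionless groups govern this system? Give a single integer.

4

Exponent matrix [L,T,I] × [X1,X2,X3,X4,X5,X6]:
  L: [ 1 -1  1  2 -1  2]
  T: [ 0  0  1  1  0  1]
  I: [-1  1  0 -1  1 -1]
Row reduction gives pivot columns X1,X3; rank = 2
n=6, r=2 ⇒ 4 dimensionless groups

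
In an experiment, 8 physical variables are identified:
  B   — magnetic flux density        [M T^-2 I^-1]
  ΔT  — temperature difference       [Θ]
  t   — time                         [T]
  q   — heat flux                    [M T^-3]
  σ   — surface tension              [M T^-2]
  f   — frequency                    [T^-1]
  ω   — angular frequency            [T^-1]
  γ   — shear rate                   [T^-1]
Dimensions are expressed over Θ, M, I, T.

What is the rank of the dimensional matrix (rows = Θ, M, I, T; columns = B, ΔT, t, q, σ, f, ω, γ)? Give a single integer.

4

Dimensional matrix (Θ×M×I×T by B×ΔT×t×q×σ×f×ω×γ):
  Θ: [ 0  1  0  0  0  0  0  0]
  M: [ 1  0  0  1  1  0  0  0]
  I: [-1  0  0  0  0  0  0  0]
  T: [-2  0  1 -3 -2 -1 -1 -1]
RREF → pivots at {B,ΔT,t,q} ⇒ r = 4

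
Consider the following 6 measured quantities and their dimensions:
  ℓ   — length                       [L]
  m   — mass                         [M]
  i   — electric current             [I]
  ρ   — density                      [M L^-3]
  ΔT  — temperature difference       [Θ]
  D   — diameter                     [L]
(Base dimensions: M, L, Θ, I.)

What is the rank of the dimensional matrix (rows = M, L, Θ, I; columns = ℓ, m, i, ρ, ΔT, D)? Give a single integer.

Exponent matrix [M,L,Θ,I] × [ℓ,m,i,ρ,ΔT,D]:
  M: [ 0  1  0  1  0  0]
  L: [ 1  0  0 -3  0  1]
  Θ: [ 0  0  0  0  1  0]
  I: [ 0  0  1  0  0  0]
Row reduction gives pivot columns ℓ,m,i,ΔT; rank = 4

4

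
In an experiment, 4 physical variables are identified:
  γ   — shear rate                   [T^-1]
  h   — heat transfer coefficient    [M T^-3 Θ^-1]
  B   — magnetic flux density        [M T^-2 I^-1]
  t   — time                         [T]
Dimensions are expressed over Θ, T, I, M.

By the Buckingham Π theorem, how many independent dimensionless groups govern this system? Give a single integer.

1

Write exponents as rows Θ,T,I,M / cols γ,h,B,t:
  Θ: [ 0 -1  0  0]
  T: [-1 -3 -2  1]
  I: [ 0  0 -1  0]
  M: [ 0  1  1  0]
Echelon form has 3 nonzero rows (pivots: γ,h,B)
n=4, r=3 ⇒ 1 dimensionless group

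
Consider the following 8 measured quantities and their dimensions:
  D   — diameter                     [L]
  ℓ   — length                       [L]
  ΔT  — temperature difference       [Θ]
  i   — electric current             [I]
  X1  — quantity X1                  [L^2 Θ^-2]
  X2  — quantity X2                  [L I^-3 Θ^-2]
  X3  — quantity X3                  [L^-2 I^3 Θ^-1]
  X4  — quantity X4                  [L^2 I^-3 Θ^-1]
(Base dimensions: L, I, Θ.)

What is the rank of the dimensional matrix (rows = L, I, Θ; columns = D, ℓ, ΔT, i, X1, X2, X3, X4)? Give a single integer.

Write exponents as rows L,I,Θ / cols D,ℓ,ΔT,i,X1,X2,X3,X4:
  L: [ 1  1  0  0  2  1 -2  2]
  I: [ 0  0  0  1  0 -3  3 -3]
  Θ: [ 0  0  1  0 -2 -2 -1 -1]
Echelon form has 3 nonzero rows (pivots: D,ΔT,i)

3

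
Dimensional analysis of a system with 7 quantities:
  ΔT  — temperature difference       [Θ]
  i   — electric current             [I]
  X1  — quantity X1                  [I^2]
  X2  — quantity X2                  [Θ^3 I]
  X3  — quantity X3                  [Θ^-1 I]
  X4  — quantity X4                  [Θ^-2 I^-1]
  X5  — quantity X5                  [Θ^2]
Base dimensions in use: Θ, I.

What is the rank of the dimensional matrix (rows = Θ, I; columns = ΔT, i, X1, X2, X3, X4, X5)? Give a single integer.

2

Dimensional matrix (Θ×I by ΔT×i×X1×X2×X3×X4×X5):
  Θ: [ 1  0  0  3 -1 -2  2]
  I: [ 0  1  2  1  1 -1  0]
Row reduction gives pivot columns ΔT,i; rank = 2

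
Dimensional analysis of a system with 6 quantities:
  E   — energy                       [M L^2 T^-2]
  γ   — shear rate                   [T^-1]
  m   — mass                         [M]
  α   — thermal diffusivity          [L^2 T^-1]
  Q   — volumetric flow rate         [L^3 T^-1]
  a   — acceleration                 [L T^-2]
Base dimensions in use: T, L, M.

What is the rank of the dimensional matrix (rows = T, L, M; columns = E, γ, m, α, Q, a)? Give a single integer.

3

Write exponents as rows T,L,M / cols E,γ,m,α,Q,a:
  T: [-2 -1  0 -1 -1 -2]
  L: [ 2  0  0  2  3  1]
  M: [ 1  0  1  0  0  0]
RREF → pivots at {E,γ,m} ⇒ r = 3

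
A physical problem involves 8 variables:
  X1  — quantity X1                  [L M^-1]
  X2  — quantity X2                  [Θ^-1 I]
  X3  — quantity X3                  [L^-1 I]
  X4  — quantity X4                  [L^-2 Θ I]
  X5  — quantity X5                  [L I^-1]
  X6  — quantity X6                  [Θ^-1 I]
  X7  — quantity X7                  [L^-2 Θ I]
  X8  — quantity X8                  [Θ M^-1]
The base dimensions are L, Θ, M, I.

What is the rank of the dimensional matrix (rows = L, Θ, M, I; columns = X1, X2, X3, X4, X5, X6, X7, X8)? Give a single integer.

Dimensional matrix (L×Θ×M×I by X1×X2×X3×X4×X5×X6×X7×X8):
  L: [ 1  0 -1 -2  1  0 -2  0]
  Θ: [ 0 -1  0  1  0 -1  1  1]
  M: [-1  0  0  0  0  0  0 -1]
  I: [ 0  1  1  1 -1  1  1  0]
RREF → pivots at {X1,X2,X3} ⇒ r = 3

3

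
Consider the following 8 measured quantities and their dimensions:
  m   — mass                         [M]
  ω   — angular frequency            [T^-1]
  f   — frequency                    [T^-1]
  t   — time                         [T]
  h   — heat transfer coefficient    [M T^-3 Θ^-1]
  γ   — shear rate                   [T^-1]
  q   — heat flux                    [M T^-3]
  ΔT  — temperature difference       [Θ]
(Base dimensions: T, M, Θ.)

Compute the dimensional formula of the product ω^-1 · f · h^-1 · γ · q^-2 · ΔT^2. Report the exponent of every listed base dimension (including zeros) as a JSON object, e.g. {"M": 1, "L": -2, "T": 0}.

Write exponents as rows T,M,Θ / cols m,ω,f,t,h,γ,q,ΔT:
  T: [ 0 -1 -1  1 -3 -1 -3  0]
  M: [ 1  0  0  0  1  0  1  0]
  Θ: [ 0  0  0  0 -1  0  0  1]
  [T]: (-1)·-1+(1)·-1+(-1)·-3+(1)·-1+(-2)·-3+(2)·0 = 8
  [M]: (-1)·0+(1)·0+(-1)·1+(1)·0+(-2)·1+(2)·0 = -3
  [Θ]: (-1)·0+(1)·0+(-1)·-1+(1)·0+(-2)·0+(2)·1 = 3
⇒ T^8 M^-3 Θ^3

{"T": 8, "M": -3, "Θ": 3}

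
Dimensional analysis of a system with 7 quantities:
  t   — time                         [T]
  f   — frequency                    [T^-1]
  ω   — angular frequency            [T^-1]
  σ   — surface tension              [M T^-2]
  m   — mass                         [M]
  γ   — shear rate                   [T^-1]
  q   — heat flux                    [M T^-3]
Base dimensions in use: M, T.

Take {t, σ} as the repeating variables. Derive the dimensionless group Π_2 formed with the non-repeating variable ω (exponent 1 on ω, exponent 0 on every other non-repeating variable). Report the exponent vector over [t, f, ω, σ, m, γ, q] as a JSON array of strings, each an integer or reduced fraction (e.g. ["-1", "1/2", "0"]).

Exponent matrix [M,T] × [t,f,ω,σ,m,γ,q]:
  M: [ 0  0  0  1  1  0  1]
  T: [ 1 -1 -1 -2  0 -1 -3]
Echelon form has 2 nonzero rows (pivots: t,σ)
Pivot set = {t,σ}, free = {f,ω,m,γ,q}
RREF:
  r0: [   1   -1   -1    0    2   -1   -1]
  r1: [   0    0    0    1    1    0    1]
Fix exponent of ω at 1, f at 0, m at 0, γ at 0, q at 0; solve each RREF row for its pivot's exponent:
  r0: exp(t) + (-1)·1 = 0 ⇒ exp(t) = 1
  r1: exp(σ) + (0)·1 = 0 ⇒ exp(σ) = 0
Π_2 = t · ω

["1", "0", "1", "0", "0", "0", "0"]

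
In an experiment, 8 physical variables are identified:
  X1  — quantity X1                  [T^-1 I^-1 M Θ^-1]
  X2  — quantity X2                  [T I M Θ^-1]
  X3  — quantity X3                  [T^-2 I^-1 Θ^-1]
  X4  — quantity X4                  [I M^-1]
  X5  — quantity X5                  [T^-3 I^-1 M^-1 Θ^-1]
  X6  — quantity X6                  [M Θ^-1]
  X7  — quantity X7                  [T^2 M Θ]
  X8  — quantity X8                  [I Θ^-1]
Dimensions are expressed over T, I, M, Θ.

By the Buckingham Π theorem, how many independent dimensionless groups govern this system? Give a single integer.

Dimensional matrix (T×I×M×Θ by X1×X2×X3×X4×X5×X6×X7×X8):
  T: [-1  1 -2  0 -3  0  2  0]
  I: [-1  1 -1  1 -1  0  0  1]
  M: [ 1  1  0 -1 -1  1  1  0]
  Θ: [-1 -1 -1  0 -1 -1  1 -1]
Row reduction gives pivot columns X1,X2,X3; rank = 3
n=8, r=3 ⇒ 5 dimensionless groups

5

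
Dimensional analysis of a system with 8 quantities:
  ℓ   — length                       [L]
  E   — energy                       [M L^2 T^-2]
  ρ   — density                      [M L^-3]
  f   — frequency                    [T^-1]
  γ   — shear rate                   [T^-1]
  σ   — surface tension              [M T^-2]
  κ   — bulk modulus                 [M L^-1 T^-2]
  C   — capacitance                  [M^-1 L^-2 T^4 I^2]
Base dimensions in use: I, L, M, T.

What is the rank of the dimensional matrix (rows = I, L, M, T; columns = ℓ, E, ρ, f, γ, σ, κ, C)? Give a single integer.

4

Write exponents as rows I,L,M,T / cols ℓ,E,ρ,f,γ,σ,κ,C:
  I: [ 0  0  0  0  0  0  0  2]
  L: [ 1  2 -3  0  0  0 -1 -2]
  M: [ 0  1  1  0  0  1  1 -1]
  T: [ 0 -2  0 -1 -1 -2 -2  4]
Row reduction gives pivot columns ℓ,E,ρ,C; rank = 4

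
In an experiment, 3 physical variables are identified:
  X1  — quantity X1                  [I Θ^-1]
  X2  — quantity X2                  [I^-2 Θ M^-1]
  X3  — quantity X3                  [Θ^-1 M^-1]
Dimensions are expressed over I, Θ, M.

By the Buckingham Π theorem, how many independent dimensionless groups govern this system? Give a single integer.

1

Dimensional matrix (I×Θ×M by X1×X2×X3):
  I: [ 1 -2  0]
  Θ: [-1  1 -1]
  M: [ 0 -1 -1]
Row reduction gives pivot columns X1,X2; rank = 2
3 vars − rank 2 = 1 Π group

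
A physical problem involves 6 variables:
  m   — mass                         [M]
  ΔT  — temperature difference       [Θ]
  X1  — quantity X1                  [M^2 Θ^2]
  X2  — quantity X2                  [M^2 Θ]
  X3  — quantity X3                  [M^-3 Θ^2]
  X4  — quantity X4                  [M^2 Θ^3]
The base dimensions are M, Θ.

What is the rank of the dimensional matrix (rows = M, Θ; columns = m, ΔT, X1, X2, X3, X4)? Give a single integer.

2

Write exponents as rows M,Θ / cols m,ΔT,X1,X2,X3,X4:
  M: [ 1  0  2  2 -3  2]
  Θ: [ 0  1  2  1  2  3]
Echelon form has 2 nonzero rows (pivots: m,ΔT)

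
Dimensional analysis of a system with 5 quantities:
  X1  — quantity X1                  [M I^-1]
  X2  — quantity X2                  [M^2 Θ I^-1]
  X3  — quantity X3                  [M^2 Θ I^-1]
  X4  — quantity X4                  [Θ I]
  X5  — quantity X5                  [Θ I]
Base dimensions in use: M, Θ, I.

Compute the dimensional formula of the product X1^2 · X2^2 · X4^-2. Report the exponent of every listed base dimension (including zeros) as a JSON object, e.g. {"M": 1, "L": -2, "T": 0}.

{"M": 6, "Θ": 0, "I": -6}

Exponent matrix [M,Θ,I] × [X1,X2,X3,X4,X5]:
  M: [ 1  2  2  0  0]
  Θ: [ 0  1  1  1  1]
  I: [-1 -1 -1  1  1]
  [M]: (2)·1+(2)·2+(-2)·0 = 6
  [Θ]: (2)·0+(2)·1+(-2)·1 = 0
  [I]: (2)·-1+(2)·-1+(-2)·1 = -6
⇒ M^6 I^-6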